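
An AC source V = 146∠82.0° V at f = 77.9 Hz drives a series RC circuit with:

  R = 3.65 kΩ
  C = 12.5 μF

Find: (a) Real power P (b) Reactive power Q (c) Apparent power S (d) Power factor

Step 1 — Angular frequency: ω = 2π·f = 2π·77.9 = 489.5 rad/s.
Step 2 — Component impedances:
  R: Z = R = 3650 Ω
  C: Z = 1/(jωC) = -j/(ω·C) = 0 - j163.4 Ω
Step 3 — Series combination: Z_total = R + C = 3650 - j163.4 Ω = 3654∠-2.6° Ω.
Step 4 — Source phasor: V = 146∠82.0° V = 20.32 + j144.6 V.
Step 5 — Current: I = V / Z = 0.003786 + j0.03978 A = 0.03996∠84.6° A.
Step 6 — Complex power: S = V·I* = 5.828 - j0.261 VA.
Step 7 — Real power: P = Re(S) = 5.828 W.
Step 8 — Reactive power: Q = Im(S) = -0.261 VAR.
Step 9 — Apparent power: |S| = 5.834 VA.
Step 10 — Power factor: PF = P/|S| = 0.999 (leading).

(a) P = 5.828 W  (b) Q = -0.261 VAR  (c) S = 5.834 VA  (d) PF = 0.999 (leading)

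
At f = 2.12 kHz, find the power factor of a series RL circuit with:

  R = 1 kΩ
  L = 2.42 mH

Step 1 — Angular frequency: ω = 2π·f = 2π·2120 = 1.332e+04 rad/s.
Step 2 — Component impedances:
  R: Z = R = 1000 Ω
  L: Z = jωL = j·1.332e+04·0.00242 = 0 + j32.24 Ω
Step 3 — Series combination: Z_total = R + L = 1000 + j32.24 Ω = 1001∠1.8° Ω.
Step 4 — Power factor: PF = cos(φ) = Re(Z)/|Z| = 1000/1000.5 = 0.9995.
Step 5 — Type: Im(Z) = 32.24 ⇒ lagging (phase φ = 1.8°).

PF = 0.9995 (lagging, φ = 1.8°)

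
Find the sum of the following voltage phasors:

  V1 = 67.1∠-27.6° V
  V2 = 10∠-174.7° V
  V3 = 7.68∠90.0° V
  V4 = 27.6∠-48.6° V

Step 1 — Convert each phasor to rectangular form:
  V1 = 67.1·(cos(-27.6°) + j·sin(-27.6°)) = 59.46 - j31.09 V
  V2 = 10·(cos(-174.7°) + j·sin(-174.7°)) = -9.957 - j0.9237 V
  V3 = 7.68·(cos(90.0°) + j·sin(90.0°)) = 0 + j7.68 V
  V4 = 27.6·(cos(-48.6°) + j·sin(-48.6°)) = 18.25 - j20.7 V
Step 2 — Sum components: V_total = 67.76 - j45.03 V.
Step 3 — Convert to polar: |V_total| = 81.36 V, ∠V_total = -33.6°.

V_total = 81.36∠-33.6° V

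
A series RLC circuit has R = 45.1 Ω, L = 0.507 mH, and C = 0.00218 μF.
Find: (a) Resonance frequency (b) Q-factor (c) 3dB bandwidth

Step 1 — Resonance: ω₀ = 1/√(LC) = 1/√(0.000507·2.18e-09) = 9.512e+05 rad/s.
Step 2 — f₀ = ω₀/(2π) = 1.514e+05 Hz.
Step 3 — Series Q: Q = ω₀L/R = 9.512e+05·0.000507/45.1 = 10.69.
Step 4 — Bandwidth: Δω = ω₀/Q = 8.895e+04 rad/s; BW = Δω/(2π) = 1.416e+04 Hz.

(a) f₀ = 1.514e+05 Hz  (b) Q = 10.69  (c) BW = 1.416e+04 Hz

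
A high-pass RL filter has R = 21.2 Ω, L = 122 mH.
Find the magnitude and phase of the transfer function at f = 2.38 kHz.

Step 1 — Angular frequency: ω = 2π·2380 = 1.495e+04 rad/s.
Step 2 — Transfer function: H(jω) = jωL/(R + jωL).
Step 3 — Numerator jωL = j·1824; denominator R + jωL = 21.2 + j1824.
Step 4 — H = 0.9999 + j0.01162.
Step 5 — Magnitude: |H| = 0.9999 (-0.0 dB); phase: φ = 0.7°.

|H| = 0.9999 (-0.0 dB), φ = 0.7°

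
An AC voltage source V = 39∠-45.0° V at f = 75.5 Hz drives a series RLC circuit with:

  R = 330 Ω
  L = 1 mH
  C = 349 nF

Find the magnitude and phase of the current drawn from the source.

Step 1 — Angular frequency: ω = 2π·f = 2π·75.5 = 474.4 rad/s.
Step 2 — Component impedances:
  R: Z = R = 330 Ω
  L: Z = jωL = j·474.4·0.001 = 0 + j0.4744 Ω
  C: Z = 1/(jωC) = -j/(ω·C) = 0 - j6040 Ω
Step 3 — Series combination: Z_total = R + L + C = 330 - j6040 Ω = 6049∠-86.9° Ω.
Step 4 — Source phasor: V = 39∠-45.0° V = 27.58 - j27.58 V.
Step 5 — Ohm's law: I = V / Z_total = (27.58 - j27.58) / (330 - j6040) = 0.004801 + j0.004304 A.
Step 6 — Convert to polar: |I| = 0.006448 A, ∠I = 41.9°.

I = 0.006448∠41.9° A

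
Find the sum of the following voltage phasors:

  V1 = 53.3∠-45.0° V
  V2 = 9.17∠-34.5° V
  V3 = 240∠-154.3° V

Step 1 — Convert each phasor to rectangular form:
  V1 = 53.3·(cos(-45.0°) + j·sin(-45.0°)) = 37.69 - j37.69 V
  V2 = 9.17·(cos(-34.5°) + j·sin(-34.5°)) = 7.557 - j5.194 V
  V3 = 240·(cos(-154.3°) + j·sin(-154.3°)) = -216.3 - j104.1 V
Step 2 — Sum components: V_total = -171 - j147 V.
Step 3 — Convert to polar: |V_total| = 225.5 V, ∠V_total = -139.3°.

V_total = 225.5∠-139.3° V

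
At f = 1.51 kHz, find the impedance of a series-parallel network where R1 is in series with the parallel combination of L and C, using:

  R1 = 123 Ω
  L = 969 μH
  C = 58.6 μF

Step 1 — Angular frequency: ω = 2π·f = 2π·1510 = 9488 rad/s.
Step 2 — Component impedances:
  R1: Z = R = 123 Ω
  L: Z = jωL = j·9488·0.000969 = 0 + j9.193 Ω
  C: Z = 1/(jωC) = -j/(ω·C) = 0 - j1.799 Ω
Step 3 — Parallel branch: L || C = 1/(1/L + 1/C) = 0 - j2.236 Ω.
Step 4 — Series with R1: Z_total = R1 + (L || C) = 123 - j2.236 Ω = 123∠-1.0° Ω.

Z = 123 - j2.236 Ω = 123∠-1.0° Ω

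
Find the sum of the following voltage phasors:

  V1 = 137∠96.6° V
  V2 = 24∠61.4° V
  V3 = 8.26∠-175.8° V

Step 1 — Convert each phasor to rectangular form:
  V1 = 137·(cos(96.6°) + j·sin(96.6°)) = -15.75 + j136.1 V
  V2 = 24·(cos(61.4°) + j·sin(61.4°)) = 11.49 + j21.07 V
  V3 = 8.26·(cos(-175.8°) + j·sin(-175.8°)) = -8.238 - j0.6049 V
Step 2 — Sum components: V_total = -12.5 + j156.6 V.
Step 3 — Convert to polar: |V_total| = 157.1 V, ∠V_total = 94.6°.

V_total = 157.1∠94.6° V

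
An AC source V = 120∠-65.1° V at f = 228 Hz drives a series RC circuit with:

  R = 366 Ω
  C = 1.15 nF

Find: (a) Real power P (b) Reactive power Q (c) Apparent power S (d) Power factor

Step 1 — Angular frequency: ω = 2π·f = 2π·228 = 1433 rad/s.
Step 2 — Component impedances:
  R: Z = R = 366 Ω
  C: Z = 1/(jωC) = -j/(ω·C) = 0 - j6.07e+05 Ω
Step 3 — Series combination: Z_total = R + C = 366 - j6.07e+05 Ω = 6.07e+05∠-90.0° Ω.
Step 4 — Source phasor: V = 120∠-65.1° V = 50.52 - j108.8 V.
Step 5 — Current: I = V / Z = 0.0001794 + j8.313e-05 A = 0.0001977∠24.9° A.
Step 6 — Complex power: S = V·I* = 1.43e-05 - j0.02372 VA.
Step 7 — Real power: P = Re(S) = 1.43e-05 W.
Step 8 — Reactive power: Q = Im(S) = -0.02372 VAR.
Step 9 — Apparent power: |S| = 0.02372 VA.
Step 10 — Power factor: PF = P/|S| = 0.000603 (leading).

(a) P = 1.43e-05 W  (b) Q = -0.02372 VAR  (c) S = 0.02372 VA  (d) PF = 0.000603 (leading)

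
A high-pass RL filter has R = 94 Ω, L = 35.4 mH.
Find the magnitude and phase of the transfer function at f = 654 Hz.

Step 1 — Angular frequency: ω = 2π·654 = 4109 rad/s.
Step 2 — Transfer function: H(jω) = jωL/(R + jωL).
Step 3 — Numerator jωL = j·145.5; denominator R + jωL = 94 + j145.5.
Step 4 — H = 0.7054 + j0.4558.
Step 5 — Magnitude: |H| = 0.8399 (-1.5 dB); phase: φ = 32.9°.

|H| = 0.8399 (-1.5 dB), φ = 32.9°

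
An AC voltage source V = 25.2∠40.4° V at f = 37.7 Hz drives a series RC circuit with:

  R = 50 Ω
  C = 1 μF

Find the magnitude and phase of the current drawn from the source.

Step 1 — Angular frequency: ω = 2π·f = 2π·37.7 = 236.9 rad/s.
Step 2 — Component impedances:
  R: Z = R = 50 Ω
  C: Z = 1/(jωC) = -j/(ω·C) = 0 - j4222 Ω
Step 3 — Series combination: Z_total = R + C = 50 - j4222 Ω = 4222∠-89.3° Ω.
Step 4 — Source phasor: V = 25.2∠40.4° V = 19.19 + j16.33 V.
Step 5 — Ohm's law: I = V / Z_total = (19.19 + j16.33) / (50 - j4222) = -0.003814 + j0.004591 A.
Step 6 — Convert to polar: |I| = 0.005969 A, ∠I = 129.7°.

I = 0.005969∠129.7° A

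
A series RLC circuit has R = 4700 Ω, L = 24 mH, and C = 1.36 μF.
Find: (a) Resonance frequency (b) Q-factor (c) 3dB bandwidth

Step 1 — Resonance: ω₀ = 1/√(LC) = 1/√(0.024·1.36e-06) = 5535 rad/s.
Step 2 — f₀ = ω₀/(2π) = 880.9 Hz.
Step 3 — Series Q: Q = ω₀L/R = 5535·0.024/4700 = 0.02826.
Step 4 — Bandwidth: Δω = ω₀/Q = 1.958e+05 rad/s; BW = Δω/(2π) = 3.117e+04 Hz.

(a) f₀ = 880.9 Hz  (b) Q = 0.02826  (c) BW = 3.117e+04 Hz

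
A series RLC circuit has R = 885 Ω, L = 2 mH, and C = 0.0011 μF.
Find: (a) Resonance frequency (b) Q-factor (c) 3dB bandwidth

Step 1 — Resonance condition Im(Z)=0 gives ω₀ = 1/√(LC).
Step 2 — ω₀ = 1/√(0.002·1.1e-09) = 6.742e+05 rad/s.
Step 3 — f₀ = ω₀/(2π) = 1.073e+05 Hz.
Step 4 — Series Q: Q = ω₀L/R = 6.742e+05·0.002/885 = 1.524.
Step 5 — 3dB bandwidth: Δω = ω₀/Q = 4.425e+05 rad/s; BW = Δω/(2π) = 7.043e+04 Hz.

(a) f₀ = 1.073e+05 Hz  (b) Q = 1.524  (c) BW = 7.043e+04 Hz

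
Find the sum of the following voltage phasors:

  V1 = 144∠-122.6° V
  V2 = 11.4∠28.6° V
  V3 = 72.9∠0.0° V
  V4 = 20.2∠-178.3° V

Step 1 — Convert each phasor to rectangular form:
  V1 = 144·(cos(-122.6°) + j·sin(-122.6°)) = -77.58 - j121.3 V
  V2 = 11.4·(cos(28.6°) + j·sin(28.6°)) = 10.01 + j5.457 V
  V3 = 72.9·(cos(0.0°) + j·sin(0.0°)) = 72.9 V
  V4 = 20.2·(cos(-178.3°) + j·sin(-178.3°)) = -20.19 - j0.5993 V
Step 2 — Sum components: V_total = -14.87 - j116.5 V.
Step 3 — Convert to polar: |V_total| = 117.4 V, ∠V_total = -97.3°.

V_total = 117.4∠-97.3° V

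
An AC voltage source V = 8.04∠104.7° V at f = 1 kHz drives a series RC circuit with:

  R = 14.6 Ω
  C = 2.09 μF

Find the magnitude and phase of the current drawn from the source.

Step 1 — Angular frequency: ω = 2π·f = 2π·1000 = 6283 rad/s.
Step 2 — Component impedances:
  R: Z = R = 14.6 Ω
  C: Z = 1/(jωC) = -j/(ω·C) = 0 - j76.15 Ω
Step 3 — Series combination: Z_total = R + C = 14.6 - j76.15 Ω = 77.54∠-79.1° Ω.
Step 4 — Source phasor: V = 8.04∠104.7° V = -2.04 + j7.777 V.
Step 5 — Ohm's law: I = V / Z_total = (-2.04 + j7.777) / (14.6 - j76.15) = -0.1035 - j0.006956 A.
Step 6 — Convert to polar: |I| = 0.1037 A, ∠I = -176.2°.

I = 0.1037∠-176.2° A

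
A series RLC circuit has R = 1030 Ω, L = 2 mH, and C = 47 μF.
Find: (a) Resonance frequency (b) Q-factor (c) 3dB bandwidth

Step 1 — Resonance: ω₀ = 1/√(LC) = 1/√(0.002·4.7e-05) = 3262 rad/s.
Step 2 — f₀ = ω₀/(2π) = 519.1 Hz.
Step 3 — Series Q: Q = ω₀L/R = 3262·0.002/1030 = 0.006333.
Step 4 — Bandwidth: Δω = ω₀/Q = 5.15e+05 rad/s; BW = Δω/(2π) = 8.196e+04 Hz.

(a) f₀ = 519.1 Hz  (b) Q = 0.006333  (c) BW = 8.196e+04 Hz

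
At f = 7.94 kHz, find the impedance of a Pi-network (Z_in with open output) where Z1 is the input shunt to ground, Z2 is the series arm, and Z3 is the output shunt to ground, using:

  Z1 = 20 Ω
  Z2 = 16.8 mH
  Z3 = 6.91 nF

Step 1 — Angular frequency: ω = 2π·f = 2π·7940 = 4.989e+04 rad/s.
Step 2 — Component impedances:
  Z1: Z = R = 20 Ω
  Z2: Z = jωL = j·4.989e+04·0.0168 = 0 + j838.1 Ω
  Z3: Z = 1/(jωC) = -j/(ω·C) = 0 - j2901 Ω
Step 3 — With open output, the series arm Z2 and the output shunt Z3 appear in series to ground: Z2 + Z3 = 0 - j2063 Ω.
Step 4 — Parallel with input shunt Z1: Z_in = Z1 || (Z2 + Z3) = 20 - j0.1939 Ω = 20∠-0.6° Ω.

Z = 20 - j0.1939 Ω = 20∠-0.6° Ω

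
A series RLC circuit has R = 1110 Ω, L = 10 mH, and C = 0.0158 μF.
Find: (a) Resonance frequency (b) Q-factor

Step 1 — Resonance condition Im(Z)=0 gives ω₀ = 1/√(LC).
Step 2 — ω₀ = 1/√(0.01·1.58e-08) = 7.956e+04 rad/s.
Step 3 — f₀ = ω₀/(2π) = 1.266e+04 Hz.
Step 4 — Series Q: Q = ω₀L/R = 7.956e+04·0.01/1110 = 0.7167.

(a) f₀ = 1.266e+04 Hz  (b) Q = 0.7167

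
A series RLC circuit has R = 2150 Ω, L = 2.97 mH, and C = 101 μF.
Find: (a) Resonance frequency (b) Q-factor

Step 1 — Resonance condition Im(Z)=0 gives ω₀ = 1/√(LC).
Step 2 — ω₀ = 1/√(0.00297·0.000101) = 1826 rad/s.
Step 3 — f₀ = ω₀/(2π) = 290.6 Hz.
Step 4 — Series Q: Q = ω₀L/R = 1826·0.00297/2150 = 0.002522.

(a) f₀ = 290.6 Hz  (b) Q = 0.002522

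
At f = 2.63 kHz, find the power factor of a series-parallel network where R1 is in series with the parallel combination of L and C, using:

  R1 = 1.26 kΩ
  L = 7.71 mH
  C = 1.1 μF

Step 1 — Angular frequency: ω = 2π·f = 2π·2630 = 1.652e+04 rad/s.
Step 2 — Component impedances:
  R1: Z = R = 1260 Ω
  L: Z = jωL = j·1.652e+04·0.00771 = 0 + j127.4 Ω
  C: Z = 1/(jωC) = -j/(ω·C) = 0 - j55.01 Ω
Step 3 — Parallel branch: L || C = 1/(1/L + 1/C) = 0 - j96.82 Ω.
Step 4 — Series with R1: Z_total = R1 + (L || C) = 1260 - j96.82 Ω = 1264∠-4.4° Ω.
Step 5 — Power factor: PF = cos(φ) = Re(Z)/|Z| = 1260/1263.7 = 0.9971.
Step 6 — Type: Im(Z) = -96.82 ⇒ leading (phase φ = -4.4°).

PF = 0.9971 (leading, φ = -4.4°)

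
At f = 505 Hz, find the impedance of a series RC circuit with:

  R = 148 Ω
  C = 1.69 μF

Step 1 — Angular frequency: ω = 2π·f = 2π·505 = 3173 rad/s.
Step 2 — Component impedances:
  R: Z = R = 148 Ω
  C: Z = 1/(jωC) = -j/(ω·C) = 0 - j186.5 Ω
Step 3 — Series combination: Z_total = R + C = 148 - j186.5 Ω = 238.1∠-51.6° Ω.

Z = 148 - j186.5 Ω = 238.1∠-51.6° Ω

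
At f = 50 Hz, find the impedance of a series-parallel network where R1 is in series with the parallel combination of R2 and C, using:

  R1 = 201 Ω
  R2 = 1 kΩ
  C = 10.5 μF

Step 1 — Angular frequency: ω = 2π·f = 2π·50 = 314.2 rad/s.
Step 2 — Component impedances:
  R1: Z = R = 201 Ω
  R2: Z = R = 1000 Ω
  C: Z = 1/(jωC) = -j/(ω·C) = 0 - j303.2 Ω
Step 3 — Parallel branch: R2 || C = 1/(1/R2 + 1/C) = 84.17 - j277.6 Ω.
Step 4 — Series with R1: Z_total = R1 + (R2 || C) = 285.2 - j277.6 Ω = 398∠-44.2° Ω.

Z = 285.2 - j277.6 Ω = 398∠-44.2° Ω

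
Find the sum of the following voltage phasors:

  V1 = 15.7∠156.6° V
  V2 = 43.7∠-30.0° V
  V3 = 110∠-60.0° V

Step 1 — Convert each phasor to rectangular form:
  V1 = 15.7·(cos(156.6°) + j·sin(156.6°)) = -14.41 + j6.235 V
  V2 = 43.7·(cos(-30.0°) + j·sin(-30.0°)) = 37.85 - j21.85 V
  V3 = 110·(cos(-60.0°) + j·sin(-60.0°)) = 55 - j95.26 V
Step 2 — Sum components: V_total = 78.44 - j110.9 V.
Step 3 — Convert to polar: |V_total| = 135.8 V, ∠V_total = -54.7°.

V_total = 135.8∠-54.7° V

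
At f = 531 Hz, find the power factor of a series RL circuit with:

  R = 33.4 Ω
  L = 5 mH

Step 1 — Angular frequency: ω = 2π·f = 2π·531 = 3336 rad/s.
Step 2 — Component impedances:
  R: Z = R = 33.4 Ω
  L: Z = jωL = j·3336·0.005 = 0 + j16.68 Ω
Step 3 — Series combination: Z_total = R + L = 33.4 + j16.68 Ω = 37.33∠26.5° Ω.
Step 4 — Power factor: PF = cos(φ) = Re(Z)/|Z| = 33.4/37.334 = 0.8946.
Step 5 — Type: Im(Z) = 16.68 ⇒ lagging (phase φ = 26.5°).

PF = 0.8946 (lagging, φ = 26.5°)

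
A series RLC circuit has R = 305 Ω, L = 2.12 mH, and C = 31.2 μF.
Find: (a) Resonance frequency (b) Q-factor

Step 1 — Resonance condition Im(Z)=0 gives ω₀ = 1/√(LC).
Step 2 — ω₀ = 1/√(0.00212·3.12e-05) = 3888 rad/s.
Step 3 — f₀ = ω₀/(2π) = 618.8 Hz.
Step 4 — Series Q: Q = ω₀L/R = 3888·0.00212/305 = 0.02703.

(a) f₀ = 618.8 Hz  (b) Q = 0.02703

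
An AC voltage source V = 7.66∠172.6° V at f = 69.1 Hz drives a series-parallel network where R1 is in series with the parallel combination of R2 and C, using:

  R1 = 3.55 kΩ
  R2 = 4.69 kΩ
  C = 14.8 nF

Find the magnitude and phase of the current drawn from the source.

Step 1 — Angular frequency: ω = 2π·f = 2π·69.1 = 434.2 rad/s.
Step 2 — Component impedances:
  R1: Z = R = 3550 Ω
  R2: Z = R = 4690 Ω
  C: Z = 1/(jωC) = -j/(ω·C) = 0 - j1.556e+05 Ω
Step 3 — Parallel branch: R2 || C = 1/(1/R2 + 1/C) = 4686 - j141.2 Ω.
Step 4 — Series with R1: Z_total = R1 + (R2 || C) = 8236 - j141.2 Ω = 8237∠-1.0° Ω.
Step 5 — Source phasor: V = 7.66∠172.6° V = -7.596 + j0.9866 V.
Step 6 — Ohm's law: I = V / Z_total = (-7.596 + j0.9866) / (8236 - j141.2) = -0.0009241 + j0.0001039 A.
Step 7 — Convert to polar: |I| = 0.00093 A, ∠I = 173.6°.

I = 0.00093∠173.6° A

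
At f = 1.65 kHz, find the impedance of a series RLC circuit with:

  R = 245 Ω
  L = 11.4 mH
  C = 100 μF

Step 1 — Angular frequency: ω = 2π·f = 2π·1650 = 1.037e+04 rad/s.
Step 2 — Component impedances:
  R: Z = R = 245 Ω
  L: Z = jωL = j·1.037e+04·0.0114 = 0 + j118.2 Ω
  C: Z = 1/(jωC) = -j/(ω·C) = 0 - j0.9646 Ω
Step 3 — Series combination: Z_total = R + L + C = 245 + j117.2 Ω = 271.6∠25.6° Ω.

Z = 245 + j117.2 Ω = 271.6∠25.6° Ω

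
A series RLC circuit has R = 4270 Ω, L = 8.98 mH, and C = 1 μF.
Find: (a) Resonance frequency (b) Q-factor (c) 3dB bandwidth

Step 1 — Resonance condition Im(Z)=0 gives ω₀ = 1/√(LC).
Step 2 — ω₀ = 1/√(0.00898·1e-06) = 1.055e+04 rad/s.
Step 3 — f₀ = ω₀/(2π) = 1680 Hz.
Step 4 — Series Q: Q = ω₀L/R = 1.055e+04·0.00898/4270 = 0.02219.
Step 5 — 3dB bandwidth: Δω = ω₀/Q = 4.755e+05 rad/s; BW = Δω/(2π) = 7.568e+04 Hz.

(a) f₀ = 1680 Hz  (b) Q = 0.02219  (c) BW = 7.568e+04 Hz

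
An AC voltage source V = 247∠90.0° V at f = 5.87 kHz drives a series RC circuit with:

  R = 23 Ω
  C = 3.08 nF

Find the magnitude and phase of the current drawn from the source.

Step 1 — Angular frequency: ω = 2π·f = 2π·5870 = 3.688e+04 rad/s.
Step 2 — Component impedances:
  R: Z = R = 23 Ω
  C: Z = 1/(jωC) = -j/(ω·C) = 0 - j8803 Ω
Step 3 — Series combination: Z_total = R + C = 23 - j8803 Ω = 8803∠-89.9° Ω.
Step 4 — Source phasor: V = 247∠90.0° V = 0 + j247 V.
Step 5 — Ohm's law: I = V / Z_total = (0 + j247) / (23 - j8803) = -0.02806 + j7.331e-05 A.
Step 6 — Convert to polar: |I| = 0.02806 A, ∠I = 179.9°.

I = 0.02806∠179.9° A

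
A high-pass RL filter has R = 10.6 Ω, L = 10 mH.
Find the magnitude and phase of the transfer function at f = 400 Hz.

Step 1 — Angular frequency: ω = 2π·400 = 2513 rad/s.
Step 2 — Transfer function: H(jω) = jωL/(R + jωL).
Step 3 — Numerator jωL = j·25.13; denominator R + jωL = 10.6 + j25.13.
Step 4 — H = 0.849 + j0.3581.
Step 5 — Magnitude: |H| = 0.9214 (-0.7 dB); phase: φ = 22.9°.

|H| = 0.9214 (-0.7 dB), φ = 22.9°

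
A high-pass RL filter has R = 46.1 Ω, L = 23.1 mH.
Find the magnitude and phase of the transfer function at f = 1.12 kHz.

Step 1 — Angular frequency: ω = 2π·1120 = 7037 rad/s.
Step 2 — Transfer function: H(jω) = jωL/(R + jωL).
Step 3 — Numerator jωL = j·162.6; denominator R + jωL = 46.1 + j162.6.
Step 4 — H = 0.9256 + j0.2625.
Step 5 — Magnitude: |H| = 0.9621 (-0.3 dB); phase: φ = 15.8°.

|H| = 0.9621 (-0.3 dB), φ = 15.8°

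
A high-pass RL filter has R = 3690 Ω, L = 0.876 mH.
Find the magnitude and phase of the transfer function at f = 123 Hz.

Step 1 — Angular frequency: ω = 2π·123 = 772.8 rad/s.
Step 2 — Transfer function: H(jω) = jωL/(R + jωL).
Step 3 — Numerator jωL = j·0.677; denominator R + jωL = 3690 + j0.677.
Step 4 — H = 3.366e-08 + j0.0001835.
Step 5 — Magnitude: |H| = 0.0001835 (-74.7 dB); phase: φ = 90.0°.

|H| = 0.0001835 (-74.7 dB), φ = 90.0°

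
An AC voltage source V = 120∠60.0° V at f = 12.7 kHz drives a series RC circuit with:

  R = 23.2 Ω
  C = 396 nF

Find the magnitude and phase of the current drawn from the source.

Step 1 — Angular frequency: ω = 2π·f = 2π·1.27e+04 = 7.98e+04 rad/s.
Step 2 — Component impedances:
  R: Z = R = 23.2 Ω
  C: Z = 1/(jωC) = -j/(ω·C) = 0 - j31.65 Ω
Step 3 — Series combination: Z_total = R + C = 23.2 - j31.65 Ω = 39.24∠-53.8° Ω.
Step 4 — Source phasor: V = 120∠60.0° V = 60 + j103.9 V.
Step 5 — Ohm's law: I = V / Z_total = (60 + j103.9) / (23.2 - j31.65) = -1.232 + j2.799 A.
Step 6 — Convert to polar: |I| = 3.058 A, ∠I = 113.8°.

I = 3.058∠113.8° A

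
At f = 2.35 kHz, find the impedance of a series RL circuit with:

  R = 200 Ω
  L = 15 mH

Step 1 — Angular frequency: ω = 2π·f = 2π·2350 = 1.477e+04 rad/s.
Step 2 — Component impedances:
  R: Z = R = 200 Ω
  L: Z = jωL = j·1.477e+04·0.015 = 0 + j221.5 Ω
Step 3 — Series combination: Z_total = R + L = 200 + j221.5 Ω = 298.4∠47.9° Ω.

Z = 200 + j221.5 Ω = 298.4∠47.9° Ω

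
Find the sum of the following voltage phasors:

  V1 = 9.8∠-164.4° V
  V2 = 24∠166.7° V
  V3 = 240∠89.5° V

Step 1 — Convert each phasor to rectangular form:
  V1 = 9.8·(cos(-164.4°) + j·sin(-164.4°)) = -9.439 - j2.635 V
  V2 = 24·(cos(166.7°) + j·sin(166.7°)) = -23.36 + j5.521 V
  V3 = 240·(cos(89.5°) + j·sin(89.5°)) = 2.094 + j240 V
Step 2 — Sum components: V_total = -30.7 + j242.9 V.
Step 3 — Convert to polar: |V_total| = 244.8 V, ∠V_total = 97.2°.

V_total = 244.8∠97.2° V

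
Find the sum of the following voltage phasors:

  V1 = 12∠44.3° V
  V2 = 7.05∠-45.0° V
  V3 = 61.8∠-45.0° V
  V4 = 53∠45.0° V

Step 1 — Convert each phasor to rectangular form:
  V1 = 12·(cos(44.3°) + j·sin(44.3°)) = 8.588 + j8.381 V
  V2 = 7.05·(cos(-45.0°) + j·sin(-45.0°)) = 4.985 - j4.985 V
  V3 = 61.8·(cos(-45.0°) + j·sin(-45.0°)) = 43.7 - j43.7 V
  V4 = 53·(cos(45.0°) + j·sin(45.0°)) = 37.48 + j37.48 V
Step 2 — Sum components: V_total = 94.75 - j2.827 V.
Step 3 — Convert to polar: |V_total| = 94.79 V, ∠V_total = -1.7°.

V_total = 94.79∠-1.7° V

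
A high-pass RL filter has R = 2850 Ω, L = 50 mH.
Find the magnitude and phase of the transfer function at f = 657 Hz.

Step 1 — Angular frequency: ω = 2π·657 = 4128 rad/s.
Step 2 — Transfer function: H(jω) = jωL/(R + jωL).
Step 3 — Numerator jωL = j·206.4; denominator R + jωL = 2850 + j206.4.
Step 4 — H = 0.005218 + j0.07204.
Step 5 — Magnitude: |H| = 0.07223 (-22.8 dB); phase: φ = 85.9°.

|H| = 0.07223 (-22.8 dB), φ = 85.9°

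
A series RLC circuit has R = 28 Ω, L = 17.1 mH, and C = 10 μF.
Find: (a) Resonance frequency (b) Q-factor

Step 1 — Resonance condition Im(Z)=0 gives ω₀ = 1/√(LC).
Step 2 — ω₀ = 1/√(0.0171·1e-05) = 2418 rad/s.
Step 3 — f₀ = ω₀/(2π) = 384.9 Hz.
Step 4 — Series Q: Q = ω₀L/R = 2418·0.0171/28 = 1.477.

(a) f₀ = 384.9 Hz  (b) Q = 1.477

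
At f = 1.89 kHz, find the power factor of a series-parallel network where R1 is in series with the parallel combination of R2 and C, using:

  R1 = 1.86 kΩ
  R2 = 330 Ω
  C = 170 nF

Step 1 — Angular frequency: ω = 2π·f = 2π·1890 = 1.188e+04 rad/s.
Step 2 — Component impedances:
  R1: Z = R = 1860 Ω
  R2: Z = R = 330 Ω
  C: Z = 1/(jωC) = -j/(ω·C) = 0 - j495.3 Ω
Step 3 — Parallel branch: R2 || C = 1/(1/R2 + 1/C) = 228.6 - j152.3 Ω.
Step 4 — Series with R1: Z_total = R1 + (R2 || C) = 2089 - j152.3 Ω = 2094∠-4.2° Ω.
Step 5 — Power factor: PF = cos(φ) = Re(Z)/|Z| = 2088.6/2094.1 = 0.9974.
Step 6 — Type: Im(Z) = -152.3 ⇒ leading (phase φ = -4.2°).

PF = 0.9974 (leading, φ = -4.2°)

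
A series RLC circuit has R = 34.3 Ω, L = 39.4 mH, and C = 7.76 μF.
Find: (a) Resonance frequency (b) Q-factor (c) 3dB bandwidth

Step 1 — Resonance: ω₀ = 1/√(LC) = 1/√(0.0394·7.76e-06) = 1809 rad/s.
Step 2 — f₀ = ω₀/(2π) = 287.8 Hz.
Step 3 — Series Q: Q = ω₀L/R = 1809·0.0394/34.3 = 2.077.
Step 4 — Bandwidth: Δω = ω₀/Q = 870.6 rad/s; BW = Δω/(2π) = 138.6 Hz.

(a) f₀ = 287.8 Hz  (b) Q = 2.077  (c) BW = 138.6 Hz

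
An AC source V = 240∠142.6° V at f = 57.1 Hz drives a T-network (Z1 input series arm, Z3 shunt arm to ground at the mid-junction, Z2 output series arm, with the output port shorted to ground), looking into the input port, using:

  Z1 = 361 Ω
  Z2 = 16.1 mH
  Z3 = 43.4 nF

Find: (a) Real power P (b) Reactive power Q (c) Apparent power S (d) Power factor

Step 1 — Angular frequency: ω = 2π·f = 2π·57.1 = 358.8 rad/s.
Step 2 — Component impedances:
  Z1: Z = R = 361 Ω
  Z2: Z = jωL = j·358.8·0.0161 = 0 + j5.776 Ω
  Z3: Z = 1/(jωC) = -j/(ω·C) = 0 - j6.422e+04 Ω
Step 3 — With the output port shorted to ground, the output series arm Z2 runs from the junction to ground; the shunt arm Z3 also runs from the junction to ground. They appear in parallel: Z3 || Z2 = 0 + j5.777 Ω.
Step 4 — Series with input arm Z1: Z_in = Z1 + (Z3 || Z2) = 361 + j5.777 Ω = 361∠0.9° Ω.
Step 5 — Source phasor: V = 240∠142.6° V = -190.7 + j145.8 V.
Step 6 — Current: I = V / Z = -0.5215 + j0.4121 A = 0.6647∠141.7° A.
Step 7 — Complex power: S = V·I* = 159.5 + j2.553 VA.
Step 8 — Real power: P = Re(S) = 159.5 W.
Step 9 — Reactive power: Q = Im(S) = 2.553 VAR.
Step 10 — Apparent power: |S| = 159.5 VA.
Step 11 — Power factor: PF = P/|S| = 0.9999 (lagging).

(a) P = 159.5 W  (b) Q = 2.553 VAR  (c) S = 159.5 VA  (d) PF = 0.9999 (lagging)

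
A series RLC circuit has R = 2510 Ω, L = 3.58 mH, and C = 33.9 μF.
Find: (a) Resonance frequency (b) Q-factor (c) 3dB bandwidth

Step 1 — Resonance condition Im(Z)=0 gives ω₀ = 1/√(LC).
Step 2 — ω₀ = 1/√(0.00358·3.39e-05) = 2871 rad/s.
Step 3 — f₀ = ω₀/(2π) = 456.9 Hz.
Step 4 — Series Q: Q = ω₀L/R = 2871·0.00358/2510 = 0.004094.
Step 5 — 3dB bandwidth: Δω = ω₀/Q = 7.011e+05 rad/s; BW = Δω/(2π) = 1.116e+05 Hz.

(a) f₀ = 456.9 Hz  (b) Q = 0.004094  (c) BW = 1.116e+05 Hz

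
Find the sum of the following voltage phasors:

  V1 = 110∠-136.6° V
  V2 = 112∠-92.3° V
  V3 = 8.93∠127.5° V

Step 1 — Convert each phasor to rectangular form:
  V1 = 110·(cos(-136.6°) + j·sin(-136.6°)) = -79.92 - j75.58 V
  V2 = 112·(cos(-92.3°) + j·sin(-92.3°)) = -4.495 - j111.9 V
  V3 = 8.93·(cos(127.5°) + j·sin(127.5°)) = -5.436 + j7.085 V
Step 2 — Sum components: V_total = -89.85 - j180.4 V.
Step 3 — Convert to polar: |V_total| = 201.5 V, ∠V_total = -116.5°.

V_total = 201.5∠-116.5° V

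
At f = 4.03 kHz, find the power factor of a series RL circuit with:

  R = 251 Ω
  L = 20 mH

Step 1 — Angular frequency: ω = 2π·f = 2π·4030 = 2.532e+04 rad/s.
Step 2 — Component impedances:
  R: Z = R = 251 Ω
  L: Z = jωL = j·2.532e+04·0.02 = 0 + j506.4 Ω
Step 3 — Series combination: Z_total = R + L = 251 + j506.4 Ω = 565.2∠63.6° Ω.
Step 4 — Power factor: PF = cos(φ) = Re(Z)/|Z| = 251/565.2 = 0.4441.
Step 5 — Type: Im(Z) = 506.4 ⇒ lagging (phase φ = 63.6°).

PF = 0.4441 (lagging, φ = 63.6°)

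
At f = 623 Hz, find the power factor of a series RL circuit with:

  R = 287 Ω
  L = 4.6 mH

Step 1 — Angular frequency: ω = 2π·f = 2π·623 = 3914 rad/s.
Step 2 — Component impedances:
  R: Z = R = 287 Ω
  L: Z = jωL = j·3914·0.0046 = 0 + j18.01 Ω
Step 3 — Series combination: Z_total = R + L = 287 + j18.01 Ω = 287.6∠3.6° Ω.
Step 4 — Power factor: PF = cos(φ) = Re(Z)/|Z| = 287/287.564 = 0.998.
Step 5 — Type: Im(Z) = 18.01 ⇒ lagging (phase φ = 3.6°).

PF = 0.998 (lagging, φ = 3.6°)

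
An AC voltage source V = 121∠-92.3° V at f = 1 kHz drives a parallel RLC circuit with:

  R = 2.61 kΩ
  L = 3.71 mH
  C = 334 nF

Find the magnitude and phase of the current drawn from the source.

Step 1 — Angular frequency: ω = 2π·f = 2π·1000 = 6283 rad/s.
Step 2 — Component impedances:
  R: Z = R = 2610 Ω
  L: Z = jωL = j·6283·0.00371 = 0 + j23.31 Ω
  C: Z = 1/(jωC) = -j/(ω·C) = 0 - j476.5 Ω
Step 3 — Parallel combination: 1/Z_total = 1/R + 1/L + 1/C; Z_total = 0.2301 + j24.51 Ω = 24.51∠89.5° Ω.
Step 4 — Source phasor: V = 121∠-92.3° V = -4.856 - j120.9 V.
Step 5 — Ohm's law: I = V / Z_total = (-4.856 - j120.9) / (0.2301 + j24.51) = -4.935 + j0.1518 A.
Step 6 — Convert to polar: |I| = 4.937 A, ∠I = 178.2°.

I = 4.937∠178.2° A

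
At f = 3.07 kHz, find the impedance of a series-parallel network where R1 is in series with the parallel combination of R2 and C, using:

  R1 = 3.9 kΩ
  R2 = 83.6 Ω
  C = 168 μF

Step 1 — Angular frequency: ω = 2π·f = 2π·3070 = 1.929e+04 rad/s.
Step 2 — Component impedances:
  R1: Z = R = 3900 Ω
  R2: Z = R = 83.6 Ω
  C: Z = 1/(jωC) = -j/(ω·C) = 0 - j0.3086 Ω
Step 3 — Parallel branch: R2 || C = 1/(1/R2 + 1/C) = 0.001139 - j0.3086 Ω.
Step 4 — Series with R1: Z_total = R1 + (R2 || C) = 3900 - j0.3086 Ω = 3900∠-0.0° Ω.

Z = 3900 - j0.3086 Ω = 3900∠-0.0° Ω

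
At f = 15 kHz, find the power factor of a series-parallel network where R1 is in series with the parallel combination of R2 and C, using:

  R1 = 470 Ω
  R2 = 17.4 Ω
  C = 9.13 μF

Step 1 — Angular frequency: ω = 2π·f = 2π·1.5e+04 = 9.425e+04 rad/s.
Step 2 — Component impedances:
  R1: Z = R = 470 Ω
  R2: Z = R = 17.4 Ω
  C: Z = 1/(jωC) = -j/(ω·C) = 0 - j1.162 Ω
Step 3 — Parallel branch: R2 || C = 1/(1/R2 + 1/C) = 0.07727 - j1.157 Ω.
Step 4 — Series with R1: Z_total = R1 + (R2 || C) = 470.1 - j1.157 Ω = 470.1∠-0.1° Ω.
Step 5 — Power factor: PF = cos(φ) = Re(Z)/|Z| = 470.1/470.1 = 1.
Step 6 — Type: Im(Z) = -1.157 ⇒ leading (phase φ = -0.1°).

PF = 1 (leading, φ = -0.1°)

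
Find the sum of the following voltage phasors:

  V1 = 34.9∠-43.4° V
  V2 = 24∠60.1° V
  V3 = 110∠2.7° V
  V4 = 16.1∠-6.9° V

Step 1 — Convert each phasor to rectangular form:
  V1 = 34.9·(cos(-43.4°) + j·sin(-43.4°)) = 25.36 - j23.98 V
  V2 = 24·(cos(60.1°) + j·sin(60.1°)) = 11.96 + j20.81 V
  V3 = 110·(cos(2.7°) + j·sin(2.7°)) = 109.9 + j5.182 V
  V4 = 16.1·(cos(-6.9°) + j·sin(-6.9°)) = 15.98 - j1.934 V
Step 2 — Sum components: V_total = 163.2 + j0.07367 V.
Step 3 — Convert to polar: |V_total| = 163.2 V, ∠V_total = 0.0°.

V_total = 163.2∠0.0° V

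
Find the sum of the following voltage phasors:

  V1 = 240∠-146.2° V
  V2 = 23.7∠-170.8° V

Step 1 — Convert each phasor to rectangular form:
  V1 = 240·(cos(-146.2°) + j·sin(-146.2°)) = -199.4 - j133.5 V
  V2 = 23.7·(cos(-170.8°) + j·sin(-170.8°)) = -23.4 - j3.789 V
Step 2 — Sum components: V_total = -222.8 - j137.3 V.
Step 3 — Convert to polar: |V_total| = 261.7 V, ∠V_total = -148.4°.

V_total = 261.7∠-148.4° V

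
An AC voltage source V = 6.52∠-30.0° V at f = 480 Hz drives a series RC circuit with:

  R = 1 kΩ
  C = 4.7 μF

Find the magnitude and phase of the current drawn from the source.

Step 1 — Angular frequency: ω = 2π·f = 2π·480 = 3016 rad/s.
Step 2 — Component impedances:
  R: Z = R = 1000 Ω
  C: Z = 1/(jωC) = -j/(ω·C) = 0 - j70.55 Ω
Step 3 — Series combination: Z_total = R + C = 1000 - j70.55 Ω = 1002∠-4.0° Ω.
Step 4 — Source phasor: V = 6.52∠-30.0° V = 5.646 - j3.26 V.
Step 5 — Ohm's law: I = V / Z_total = (5.646 - j3.26) / (1000 - j70.55) = 0.005847 - j0.002847 A.
Step 6 — Convert to polar: |I| = 0.006504 A, ∠I = -26.0°.

I = 0.006504∠-26.0° A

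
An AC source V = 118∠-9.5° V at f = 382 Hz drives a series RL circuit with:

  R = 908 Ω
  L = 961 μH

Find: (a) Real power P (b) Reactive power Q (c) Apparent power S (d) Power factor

Step 1 — Angular frequency: ω = 2π·f = 2π·382 = 2400 rad/s.
Step 2 — Component impedances:
  R: Z = R = 908 Ω
  L: Z = jωL = j·2400·0.000961 = 0 + j2.307 Ω
Step 3 — Series combination: Z_total = R + L = 908 + j2.307 Ω = 908∠0.1° Ω.
Step 4 — Source phasor: V = 118∠-9.5° V = 116.4 - j19.48 V.
Step 5 — Current: I = V / Z = 0.1281 - j0.02177 A = 0.13∠-9.6° A.
Step 6 — Complex power: S = V·I* = 15.33 + j0.03895 VA.
Step 7 — Real power: P = Re(S) = 15.33 W.
Step 8 — Reactive power: Q = Im(S) = 0.03895 VAR.
Step 9 — Apparent power: |S| = 15.33 VA.
Step 10 — Power factor: PF = P/|S| = 1 (lagging).

(a) P = 15.33 W  (b) Q = 0.03895 VAR  (c) S = 15.33 VA  (d) PF = 1 (lagging)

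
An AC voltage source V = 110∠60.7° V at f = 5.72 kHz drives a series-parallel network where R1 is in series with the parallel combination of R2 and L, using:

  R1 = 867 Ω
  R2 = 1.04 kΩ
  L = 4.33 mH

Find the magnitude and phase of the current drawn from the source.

Step 1 — Angular frequency: ω = 2π·f = 2π·5720 = 3.594e+04 rad/s.
Step 2 — Component impedances:
  R1: Z = R = 867 Ω
  R2: Z = R = 1040 Ω
  L: Z = jωL = j·3.594e+04·0.00433 = 0 + j155.6 Ω
Step 3 — Parallel branch: R2 || L = 1/(1/R2 + 1/L) = 22.78 + j152.2 Ω.
Step 4 — Series with R1: Z_total = R1 + (R2 || L) = 889.8 + j152.2 Ω = 902.7∠9.7° Ω.
Step 5 — Source phasor: V = 110∠60.7° V = 53.83 + j95.93 V.
Step 6 — Ohm's law: I = V / Z_total = (53.83 + j95.93) / (889.8 + j152.2) = 0.0767 + j0.09469 A.
Step 7 — Convert to polar: |I| = 0.1219 A, ∠I = 51.0°.

I = 0.1219∠51.0° A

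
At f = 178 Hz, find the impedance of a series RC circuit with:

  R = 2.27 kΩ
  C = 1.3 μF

Step 1 — Angular frequency: ω = 2π·f = 2π·178 = 1118 rad/s.
Step 2 — Component impedances:
  R: Z = R = 2270 Ω
  C: Z = 1/(jωC) = -j/(ω·C) = 0 - j687.8 Ω
Step 3 — Series combination: Z_total = R + C = 2270 - j687.8 Ω = 2372∠-16.9° Ω.

Z = 2270 - j687.8 Ω = 2372∠-16.9° Ω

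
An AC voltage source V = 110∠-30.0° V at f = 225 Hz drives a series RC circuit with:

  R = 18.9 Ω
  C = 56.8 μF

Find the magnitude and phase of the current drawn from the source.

Step 1 — Angular frequency: ω = 2π·f = 2π·225 = 1414 rad/s.
Step 2 — Component impedances:
  R: Z = R = 18.9 Ω
  C: Z = 1/(jωC) = -j/(ω·C) = 0 - j12.45 Ω
Step 3 — Series combination: Z_total = R + C = 18.9 - j12.45 Ω = 22.63∠-33.4° Ω.
Step 4 — Source phasor: V = 110∠-30.0° V = 95.26 - j55 V.
Step 5 — Ohm's law: I = V / Z_total = (95.26 - j55) / (18.9 - j12.45) = 4.851 + j0.2866 A.
Step 6 — Convert to polar: |I| = 4.86 A, ∠I = 3.4°.

I = 4.86∠3.4° A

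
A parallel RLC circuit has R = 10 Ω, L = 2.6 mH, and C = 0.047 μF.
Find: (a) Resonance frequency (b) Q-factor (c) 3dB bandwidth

Step 1 — Resonance: ω₀ = 1/√(LC) = 1/√(0.0026·4.7e-08) = 9.046e+04 rad/s.
Step 2 — f₀ = ω₀/(2π) = 1.44e+04 Hz.
Step 3 — Parallel Q: Q = R/(ω₀L) = 10/(9.046e+04·0.0026) = 0.04252.
Step 4 — Bandwidth: Δω = ω₀/Q = 2.128e+06 rad/s; BW = Δω/(2π) = 3.386e+05 Hz.

(a) f₀ = 1.44e+04 Hz  (b) Q = 0.04252  (c) BW = 3.386e+05 Hz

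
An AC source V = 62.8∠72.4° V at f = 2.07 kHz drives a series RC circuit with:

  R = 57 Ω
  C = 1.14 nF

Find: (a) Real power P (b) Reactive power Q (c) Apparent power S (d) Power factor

Step 1 — Angular frequency: ω = 2π·f = 2π·2070 = 1.301e+04 rad/s.
Step 2 — Component impedances:
  R: Z = R = 57 Ω
  C: Z = 1/(jωC) = -j/(ω·C) = 0 - j6.744e+04 Ω
Step 3 — Series combination: Z_total = R + C = 57 - j6.744e+04 Ω = 6.744e+04∠-90.0° Ω.
Step 4 — Source phasor: V = 62.8∠72.4° V = 18.99 + j59.86 V.
Step 5 — Current: I = V / Z = -0.0008873 + j0.0002823 A = 0.0009311∠162.4° A.
Step 6 — Complex power: S = V·I* = 4.942e-05 - j0.05848 VA.
Step 7 — Real power: P = Re(S) = 4.942e-05 W.
Step 8 — Reactive power: Q = Im(S) = -0.05848 VAR.
Step 9 — Apparent power: |S| = 0.05848 VA.
Step 10 — Power factor: PF = P/|S| = 0.0008451 (leading).

(a) P = 4.942e-05 W  (b) Q = -0.05848 VAR  (c) S = 0.05848 VA  (d) PF = 0.0008451 (leading)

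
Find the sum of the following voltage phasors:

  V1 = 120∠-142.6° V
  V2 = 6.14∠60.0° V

Step 1 — Convert each phasor to rectangular form:
  V1 = 120·(cos(-142.6°) + j·sin(-142.6°)) = -95.33 - j72.89 V
  V2 = 6.14·(cos(60.0°) + j·sin(60.0°)) = 3.07 + j5.317 V
Step 2 — Sum components: V_total = -92.26 - j67.57 V.
Step 3 — Convert to polar: |V_total| = 114.4 V, ∠V_total = -143.8°.

V_total = 114.4∠-143.8° V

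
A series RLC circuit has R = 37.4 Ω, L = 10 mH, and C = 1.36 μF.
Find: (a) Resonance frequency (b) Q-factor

Step 1 — Resonance condition Im(Z)=0 gives ω₀ = 1/√(LC).
Step 2 — ω₀ = 1/√(0.01·1.36e-06) = 8575 rad/s.
Step 3 — f₀ = ω₀/(2π) = 1365 Hz.
Step 4 — Series Q: Q = ω₀L/R = 8575·0.01/37.4 = 2.293.

(a) f₀ = 1365 Hz  (b) Q = 2.293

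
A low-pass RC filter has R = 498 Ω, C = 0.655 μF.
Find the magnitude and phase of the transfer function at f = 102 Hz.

Step 1 — Angular frequency: ω = 2π·102 = 640.9 rad/s.
Step 2 — Transfer function: H(jω) = 1/(1 + jωRC).
Step 3 — Denominator: 1 + jωRC = 1 + j·640.9·498·6.55e-07 = 1 + j0.2091.
Step 4 — H = 0.9581 - j0.2003.
Step 5 — Magnitude: |H| = 0.9788 (-0.2 dB); phase: φ = -11.8°.

|H| = 0.9788 (-0.2 dB), φ = -11.8°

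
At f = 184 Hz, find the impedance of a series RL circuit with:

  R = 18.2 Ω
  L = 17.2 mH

Step 1 — Angular frequency: ω = 2π·f = 2π·184 = 1156 rad/s.
Step 2 — Component impedances:
  R: Z = R = 18.2 Ω
  L: Z = jωL = j·1156·0.0172 = 0 + j19.89 Ω
Step 3 — Series combination: Z_total = R + L = 18.2 + j19.89 Ω = 26.96∠47.5° Ω.

Z = 18.2 + j19.89 Ω = 26.96∠47.5° Ω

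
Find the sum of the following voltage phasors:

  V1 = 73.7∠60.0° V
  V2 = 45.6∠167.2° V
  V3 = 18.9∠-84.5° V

Step 1 — Convert each phasor to rectangular form:
  V1 = 73.7·(cos(60.0°) + j·sin(60.0°)) = 36.85 + j63.83 V
  V2 = 45.6·(cos(167.2°) + j·sin(167.2°)) = -44.47 + j10.1 V
  V3 = 18.9·(cos(-84.5°) + j·sin(-84.5°)) = 1.811 - j18.81 V
Step 2 — Sum components: V_total = -5.805 + j55.12 V.
Step 3 — Convert to polar: |V_total| = 55.42 V, ∠V_total = 96.0°.

V_total = 55.42∠96.0° V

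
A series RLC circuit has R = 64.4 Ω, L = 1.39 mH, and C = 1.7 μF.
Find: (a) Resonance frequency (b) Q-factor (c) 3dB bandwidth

Step 1 — Resonance: ω₀ = 1/√(LC) = 1/√(0.00139·1.7e-06) = 2.057e+04 rad/s.
Step 2 — f₀ = ω₀/(2π) = 3274 Hz.
Step 3 — Series Q: Q = ω₀L/R = 2.057e+04·0.00139/64.4 = 0.444.
Step 4 — Bandwidth: Δω = ω₀/Q = 4.633e+04 rad/s; BW = Δω/(2π) = 7374 Hz.

(a) f₀ = 3274 Hz  (b) Q = 0.444  (c) BW = 7374 Hz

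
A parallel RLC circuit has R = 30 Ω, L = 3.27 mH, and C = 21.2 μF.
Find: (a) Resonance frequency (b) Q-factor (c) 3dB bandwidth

Step 1 — Resonance: ω₀ = 1/√(LC) = 1/√(0.00327·2.12e-05) = 3798 rad/s.
Step 2 — f₀ = ω₀/(2π) = 604.5 Hz.
Step 3 — Parallel Q: Q = R/(ω₀L) = 30/(3798·0.00327) = 2.416.
Step 4 — Bandwidth: Δω = ω₀/Q = 1572 rad/s; BW = Δω/(2π) = 250.2 Hz.

(a) f₀ = 604.5 Hz  (b) Q = 2.416  (c) BW = 250.2 Hz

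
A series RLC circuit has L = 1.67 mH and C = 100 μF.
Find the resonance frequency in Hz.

Step 1 — Resonance condition Im(Z)=0 gives ω₀ = 1/√(LC).
Step 2 — ω₀ = 1/√(0.00167·0.0001) = 2447 rad/s.
Step 3 — f₀ = ω₀/(2π) = 389.5 Hz.

f₀ = 389.5 Hz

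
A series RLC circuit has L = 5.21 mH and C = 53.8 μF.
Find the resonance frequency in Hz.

Step 1 — Resonance condition Im(Z)=0 gives ω₀ = 1/√(LC).
Step 2 — ω₀ = 1/√(0.00521·5.38e-05) = 1889 rad/s.
Step 3 — f₀ = ω₀/(2π) = 300.6 Hz.

f₀ = 300.6 Hz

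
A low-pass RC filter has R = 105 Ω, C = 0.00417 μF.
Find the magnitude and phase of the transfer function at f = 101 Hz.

Step 1 — Angular frequency: ω = 2π·101 = 634.6 rad/s.
Step 2 — Transfer function: H(jω) = 1/(1 + jωRC).
Step 3 — Denominator: 1 + jωRC = 1 + j·634.6·105·4.17e-09 = 1 + j0.0002779.
Step 4 — H = 1 - j0.0002779.
Step 5 — Magnitude: |H| = 1 (-0.0 dB); phase: φ = -0.0°.

|H| = 1 (-0.0 dB), φ = -0.0°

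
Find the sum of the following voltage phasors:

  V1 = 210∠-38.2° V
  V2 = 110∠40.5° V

Step 1 — Convert each phasor to rectangular form:
  V1 = 210·(cos(-38.2°) + j·sin(-38.2°)) = 165 - j129.9 V
  V2 = 110·(cos(40.5°) + j·sin(40.5°)) = 83.64 + j71.44 V
Step 2 — Sum components: V_total = 248.7 - j58.43 V.
Step 3 — Convert to polar: |V_total| = 255.4 V, ∠V_total = -13.2°.

V_total = 255.4∠-13.2° V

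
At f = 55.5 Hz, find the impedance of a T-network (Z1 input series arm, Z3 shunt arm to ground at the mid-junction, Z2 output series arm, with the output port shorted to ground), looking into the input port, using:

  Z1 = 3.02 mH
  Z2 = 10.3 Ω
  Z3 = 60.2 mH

Step 1 — Angular frequency: ω = 2π·f = 2π·55.5 = 348.7 rad/s.
Step 2 — Component impedances:
  Z1: Z = jωL = j·348.7·0.00302 = 0 + j1.053 Ω
  Z2: Z = R = 10.3 Ω
  Z3: Z = jωL = j·348.7·0.0602 = 0 + j20.99 Ω
Step 3 — With the output port shorted to ground, the output series arm Z2 runs from the junction to ground; the shunt arm Z3 also runs from the junction to ground. They appear in parallel: Z3 || Z2 = 8.302 + j4.073 Ω.
Step 4 — Series with input arm Z1: Z_in = Z1 + (Z3 || Z2) = 8.302 + j5.126 Ω = 9.757∠31.7° Ω.

Z = 8.302 + j5.126 Ω = 9.757∠31.7° Ω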